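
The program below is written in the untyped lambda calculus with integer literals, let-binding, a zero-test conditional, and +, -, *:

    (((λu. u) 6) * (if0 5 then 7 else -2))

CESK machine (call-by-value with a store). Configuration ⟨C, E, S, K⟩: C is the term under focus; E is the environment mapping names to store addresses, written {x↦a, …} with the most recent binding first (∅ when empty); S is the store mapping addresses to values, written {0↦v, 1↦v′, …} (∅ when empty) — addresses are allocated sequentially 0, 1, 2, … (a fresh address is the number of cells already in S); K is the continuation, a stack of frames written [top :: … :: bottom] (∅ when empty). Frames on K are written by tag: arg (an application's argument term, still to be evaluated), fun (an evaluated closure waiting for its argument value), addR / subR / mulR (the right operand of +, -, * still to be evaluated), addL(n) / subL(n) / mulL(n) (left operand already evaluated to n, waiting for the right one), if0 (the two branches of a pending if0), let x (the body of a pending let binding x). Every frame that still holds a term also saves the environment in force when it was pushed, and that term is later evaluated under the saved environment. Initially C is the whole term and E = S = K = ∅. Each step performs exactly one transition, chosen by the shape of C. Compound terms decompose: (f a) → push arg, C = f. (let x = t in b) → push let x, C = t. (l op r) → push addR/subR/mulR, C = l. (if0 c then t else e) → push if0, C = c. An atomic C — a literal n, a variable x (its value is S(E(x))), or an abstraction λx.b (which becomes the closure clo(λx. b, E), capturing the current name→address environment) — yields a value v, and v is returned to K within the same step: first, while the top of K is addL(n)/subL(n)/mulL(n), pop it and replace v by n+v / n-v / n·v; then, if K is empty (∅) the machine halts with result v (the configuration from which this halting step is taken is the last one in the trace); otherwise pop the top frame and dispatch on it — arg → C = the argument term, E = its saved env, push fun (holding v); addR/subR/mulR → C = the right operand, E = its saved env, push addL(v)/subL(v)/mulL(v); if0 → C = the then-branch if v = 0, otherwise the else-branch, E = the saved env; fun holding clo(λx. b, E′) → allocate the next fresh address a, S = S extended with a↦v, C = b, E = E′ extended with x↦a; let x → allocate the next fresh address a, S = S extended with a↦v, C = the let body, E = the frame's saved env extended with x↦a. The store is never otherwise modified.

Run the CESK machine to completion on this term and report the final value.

step 0: <C=(((λu. u) 6) * (if0 5 then 7 else -2)), E=∅, S=∅, K=∅>
step 1: <C=((λu. u) 6), E=∅, S=∅, K=[mulR]>
step 2: <C=(λu. u), E=∅, S=∅, K=[arg :: mulR]>
step 3: <C=6, E=∅, S=∅, K=[fun :: mulR]>
step 4: <C=u, E={u↦0}, S={0↦6}, K=[mulR]>
step 5: <C=(if0 5 then 7 else -2), E=∅, S={0↦6}, K=[mulL(6)]>
step 6: <C=5, E=∅, S={0↦6}, K=[if0 :: mulL(6)]>
step 7: <C=-2, E=∅, S={0↦6}, K=[mulL(6)]>
→ final value -12

Answer: -12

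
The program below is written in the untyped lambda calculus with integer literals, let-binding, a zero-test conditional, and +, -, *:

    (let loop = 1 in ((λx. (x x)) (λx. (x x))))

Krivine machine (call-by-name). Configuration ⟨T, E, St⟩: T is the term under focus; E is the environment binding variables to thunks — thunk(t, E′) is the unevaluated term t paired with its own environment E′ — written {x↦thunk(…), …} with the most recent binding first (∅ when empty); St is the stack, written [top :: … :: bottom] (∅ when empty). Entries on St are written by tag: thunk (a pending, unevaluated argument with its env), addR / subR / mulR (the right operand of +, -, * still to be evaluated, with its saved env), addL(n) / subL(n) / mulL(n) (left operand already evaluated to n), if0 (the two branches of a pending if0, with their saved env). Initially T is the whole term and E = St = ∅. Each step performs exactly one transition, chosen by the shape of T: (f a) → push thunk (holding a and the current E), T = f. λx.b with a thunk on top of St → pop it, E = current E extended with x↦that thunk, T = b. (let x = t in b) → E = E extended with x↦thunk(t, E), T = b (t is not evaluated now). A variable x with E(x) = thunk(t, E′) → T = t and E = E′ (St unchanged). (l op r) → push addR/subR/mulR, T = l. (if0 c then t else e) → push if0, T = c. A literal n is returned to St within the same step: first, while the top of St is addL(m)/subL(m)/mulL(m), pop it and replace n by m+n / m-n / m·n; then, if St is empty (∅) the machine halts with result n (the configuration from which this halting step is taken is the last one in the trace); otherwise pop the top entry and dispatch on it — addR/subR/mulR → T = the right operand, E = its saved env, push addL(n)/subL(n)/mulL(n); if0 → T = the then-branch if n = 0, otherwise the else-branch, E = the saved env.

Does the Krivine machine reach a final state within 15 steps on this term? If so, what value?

Answer: DIVERGES (no final state within 15 steps)

Derivation:
step 0: ⟨T=(let loop = 1 in ((λx. (x x)) (λx. (x x)))); E=∅; St=∅⟩
step 1: ⟨T=((λx. (x x)) (λx. (x x))); E={loop↦thunk(1, ∅)}; St=∅⟩
step 2: ⟨T=(λx. (x x)); E={loop↦thunk(1, ∅)}; St=[thunk]⟩
step 3: ⟨T=(x x); E={x↦thunk((λx. (x x)), {loop↦thunk(1, ∅)}), loop↦thunk(1, ∅)}; St=∅⟩
step 4: ⟨T=x; E={x↦thunk((λx. (x x)), {loop↦thunk(1, ∅)}), loop↦thunk(1, ∅)}; St=[thunk]⟩
step 5: ⟨T=(λx. (x x)); E={loop↦thunk(1, ∅)}; St=[thunk]⟩
step 6: ⟨T=(x x); E={x↦thunk(x, {x↦thunk((λx. (x x)), {loop↦thunk(1, ∅)}), loop↦thunk(1, ∅)}), loop↦thunk(1, ∅)}; St=∅⟩
step 7: ⟨T=x; E={x↦thunk(x, {x↦thunk((λx. (x x)), {loop↦thunk(1, ∅)}), loop↦thunk(1, ∅)}), loop↦thunk(1, ∅)}; St=[thunk]⟩
step 8: ⟨T=x; E={x↦thunk((λx. (x x)), {loop↦thunk(1, ∅)}), loop↦thunk(1, ∅)}; St=[thunk]⟩
step 9: ⟨T=(λx. (x x)); E={loop↦thunk(1, ∅)}; St=[thunk]⟩
step 10: ⟨T=(x x); E={x↦thunk(x, {x↦thunk(x, {x↦thunk((λx. (x x)), {loop↦thunk(1, ∅)}), loop↦thunk(1, ∅)}), loop↦thunk(1, ∅)}), loop↦thunk(1, ∅)}; St=∅⟩
step 11: ⟨T=x; E={x↦thunk(x, {x↦thunk(x, {x↦thunk((λx. (x x)), {loop↦thunk(1, ∅)}), loop↦thunk(1, ∅)}), loop↦thunk(1, ∅)}), loop↦thunk(1, ∅)}; St=[thunk]⟩
step 12: ⟨T=x; E={x↦thunk(x, {x↦thunk((λx. (x x)), {loop↦thunk(1, ∅)}), loop↦thunk(1, ∅)}), loop↦thunk(1, ∅)}; St=[thunk]⟩
step 13: ⟨T=x; E={x↦thunk((λx. (x x)), {loop↦thunk(1, ∅)}), loop↦thunk(1, ∅)}; St=[thunk]⟩
step 14: ⟨T=(λx. (x x)); E={loop↦thunk(1, ∅)}; St=[thunk]⟩
step 15: ⟨T=(x x); E={x↦thunk(x, {x↦thunk(x, {x↦thunk(x, {x↦thunk((λx. (x x)), {loop↦thunk(1, ∅)}), loop↦thunk(1, ∅)}), loop↦thunk(1, ∅)}), loop↦thunk(1, ∅)}), loop↦thunk(1, ∅)}; St=∅⟩
→ 15 transitions taken and the configuration is still not final: no result within 15 steps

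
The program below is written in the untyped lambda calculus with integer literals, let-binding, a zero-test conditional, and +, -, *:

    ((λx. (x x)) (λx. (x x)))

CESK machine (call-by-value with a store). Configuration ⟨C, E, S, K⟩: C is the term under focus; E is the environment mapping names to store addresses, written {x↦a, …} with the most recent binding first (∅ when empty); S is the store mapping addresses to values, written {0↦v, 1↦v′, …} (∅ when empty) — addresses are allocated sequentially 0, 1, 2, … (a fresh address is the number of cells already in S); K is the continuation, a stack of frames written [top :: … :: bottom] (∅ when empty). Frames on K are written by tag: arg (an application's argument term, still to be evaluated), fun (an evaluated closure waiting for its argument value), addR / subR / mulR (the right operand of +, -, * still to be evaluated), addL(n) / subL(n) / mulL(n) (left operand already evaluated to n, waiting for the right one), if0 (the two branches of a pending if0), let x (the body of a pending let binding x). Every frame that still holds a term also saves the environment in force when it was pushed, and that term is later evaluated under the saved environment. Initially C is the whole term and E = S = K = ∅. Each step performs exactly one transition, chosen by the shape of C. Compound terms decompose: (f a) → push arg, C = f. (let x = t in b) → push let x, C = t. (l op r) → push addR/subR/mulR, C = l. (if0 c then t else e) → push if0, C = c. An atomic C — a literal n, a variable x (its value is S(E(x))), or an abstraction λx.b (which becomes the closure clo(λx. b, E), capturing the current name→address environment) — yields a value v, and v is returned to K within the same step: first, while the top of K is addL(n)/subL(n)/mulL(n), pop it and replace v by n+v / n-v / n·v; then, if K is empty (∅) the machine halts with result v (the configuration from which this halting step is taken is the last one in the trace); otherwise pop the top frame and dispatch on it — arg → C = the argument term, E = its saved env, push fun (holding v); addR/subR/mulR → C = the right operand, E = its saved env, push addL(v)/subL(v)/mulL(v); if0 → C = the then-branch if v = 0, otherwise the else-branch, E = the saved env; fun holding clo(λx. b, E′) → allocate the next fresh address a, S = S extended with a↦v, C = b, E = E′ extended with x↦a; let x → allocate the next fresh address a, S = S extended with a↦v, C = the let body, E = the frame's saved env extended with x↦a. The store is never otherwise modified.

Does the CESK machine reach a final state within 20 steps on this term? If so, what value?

Answer: DIVERGES (no final state within 20 steps)

Derivation:
t=0: <C=((λx. (x x)) (λx. (x x))), E=∅, S=∅, K=∅>
t=1: <C=(λx. (x x)), E=∅, S=∅, K=[arg]>
t=2: <C=(λx. (x x)), E=∅, S=∅, K=[fun]>
t=3: <C=(x x), E={x↦0}, S={0↦clo(λx. (x x), ∅)}, K=∅>
t=4: <C=x, E={x↦0}, S={0↦clo(λx. (x x), ∅)}, K=[arg]>
t=5: <C=x, E={x↦0}, S={0↦clo(λx. (x x), ∅)}, K=[fun]>
t=6: <C=(x x), E={x↦1}, S={0↦clo(λx. (x x), ∅), 1↦clo(λx. (x x), ∅)}, K=∅>
t=7: <C=x, E={x↦1}, S={0↦clo(λx. (x x), ∅), 1↦clo(λx. (x x), ∅)}, K=[arg]>
t=8: <C=x, E={x↦1}, S={0↦clo(λx. (x x), ∅), 1↦clo(λx. (x x), ∅)}, K=[fun]>
t=9: <C=(x x), E={x↦2}, S={0↦clo(λx. (x x), ∅), 1↦clo(λx. (x x), ∅), 2↦clo(λx. (x x), ∅)}, K=∅>
t=10: <C=x, E={x↦2}, S={0↦clo(λx. (x x), ∅), 1↦clo(λx. (x x), ∅), 2↦clo(λx. (x x), ∅)}, K=[arg]>
t=11: <C=x, E={x↦2}, S={0↦clo(λx. (x x), ∅), 1↦clo(λx. (x x), ∅), 2↦clo(λx. (x x), ∅)}, K=[fun]>
t=12: <C=(x x), E={x↦3}, S={0↦clo(λx. (x x), ∅), 1↦clo(λx. (x x), ∅), 2↦clo(λx. (x x), ∅), 3↦clo(λx. (x x), ∅)}, K=∅>
t=13: <C=x, E={x↦3}, S={0↦clo(λx. (x x), ∅), 1↦clo(λx. (x x), ∅), 2↦clo(λx. (x x), ∅), 3↦clo(λx. (x x), ∅)}, K=[arg]>
t=14: <C=x, E={x↦3}, S={0↦clo(λx. (x x), ∅), 1↦clo(λx. (x x), ∅), 2↦clo(λx. (x x), ∅), 3↦clo(λx. (x x), ∅)}, K=[fun]>
t=15: <C=(x x), E={x↦4}, S={0↦clo(λx. (x x), ∅), 1↦clo(λx. (x x), ∅), 2↦clo(λx. (x x), ∅), 3↦clo(λx. (x x), ∅), 4↦clo(λx. (x x), ∅)}, K=∅>
t=16: <C=x, E={x↦4}, S={0↦clo(λx. (x x), ∅), 1↦clo(λx. (x x), ∅), 2↦clo(λx. (x x), ∅), 3↦clo(λx. (x x), ∅), 4↦clo(λx. (x x), ∅)}, K=[arg]>
t=17: <C=x, E={x↦4}, S={0↦clo(λx. (x x), ∅), 1↦clo(λx. (x x), ∅), 2↦clo(λx. (x x), ∅), 3↦clo(λx. (x x), ∅), 4↦clo(λx. (x x), ∅)}, K=[fun]>
t=18: <C=(x x), E={x↦5}, S={0↦clo(λx. (x x), ∅), 1↦clo(λx. (x x), ∅), 2↦clo(λx. (x x), ∅), 3↦clo(λx. (x x), ∅), 4↦clo(λx. (x x), ∅), 5↦clo(λx. (x x), ∅)}, K=∅>
t=19: <C=x, E={x↦5}, S={0↦clo(λx. (x x), ∅), 1↦clo(λx. (x x), ∅), 2↦clo(λx. (x x), ∅), 3↦clo(λx. (x x), ∅), 4↦clo(λx. (x x), ∅), 5↦clo(λx. (x x), ∅)}, K=[arg]>
t=20: <C=x, E={x↦5}, S={0↦clo(λx. (x x), ∅), 1↦clo(λx. (x x), ∅), 2↦clo(λx. (x x), ∅), 3↦clo(λx. (x x), ∅), 4↦clo(λx. (x x), ∅), 5↦clo(λx. (x x), ∅)}, K=[fun]>
→ 20 transitions taken and the configuration is still not final: no result within 20 steps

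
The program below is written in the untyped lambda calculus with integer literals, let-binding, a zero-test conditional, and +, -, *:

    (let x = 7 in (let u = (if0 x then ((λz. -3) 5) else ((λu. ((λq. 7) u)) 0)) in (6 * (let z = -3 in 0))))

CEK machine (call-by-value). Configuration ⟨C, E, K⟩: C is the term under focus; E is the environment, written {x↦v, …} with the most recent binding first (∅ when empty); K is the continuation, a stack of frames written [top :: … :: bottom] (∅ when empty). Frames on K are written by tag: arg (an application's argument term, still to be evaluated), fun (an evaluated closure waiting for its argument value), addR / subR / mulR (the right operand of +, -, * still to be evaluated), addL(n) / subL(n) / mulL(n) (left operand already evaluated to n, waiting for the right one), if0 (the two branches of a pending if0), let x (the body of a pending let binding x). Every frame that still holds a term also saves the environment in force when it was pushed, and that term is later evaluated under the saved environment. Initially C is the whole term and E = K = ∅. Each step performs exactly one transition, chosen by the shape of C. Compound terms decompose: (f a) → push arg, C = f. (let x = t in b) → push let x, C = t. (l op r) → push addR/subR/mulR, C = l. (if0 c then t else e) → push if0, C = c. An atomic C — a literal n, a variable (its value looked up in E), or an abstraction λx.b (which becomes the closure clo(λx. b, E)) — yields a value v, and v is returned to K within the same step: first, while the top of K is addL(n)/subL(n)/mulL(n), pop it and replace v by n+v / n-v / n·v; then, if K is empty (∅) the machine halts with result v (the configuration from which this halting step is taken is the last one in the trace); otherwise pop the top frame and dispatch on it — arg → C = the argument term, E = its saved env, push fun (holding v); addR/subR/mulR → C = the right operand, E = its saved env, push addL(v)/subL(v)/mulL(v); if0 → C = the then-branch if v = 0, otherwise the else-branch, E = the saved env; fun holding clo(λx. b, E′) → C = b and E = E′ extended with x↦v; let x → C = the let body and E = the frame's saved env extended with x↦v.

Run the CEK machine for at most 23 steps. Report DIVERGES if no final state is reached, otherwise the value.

0. <C=(let x = 7 in (let u = (if0 x then ((λz. -3) 5) else ((λu. ((λq. 7) u)) 0)) in (6 * (let z = -3 in 0)))), E=∅, K=∅>
1. <C=7, E=∅, K=[let x]>
2. <C=(let u = (if0 x then ((λz. -3) 5) else ((λu. ((λq. 7) u)) 0)) in (6 * (let z = -3 in 0))), E={x↦7}, K=∅>
3. <C=(if0 x then ((λz. -3) 5) else ((λu. ((λq. 7) u)) 0)), E={x↦7}, K=[let u]>
4. <C=x, E={x↦7}, K=[if0 :: let u]>
5. <C=((λu. ((λq. 7) u)) 0), E={x↦7}, K=[let u]>
6. <C=(λu. ((λq. 7) u)), E={x↦7}, K=[arg :: let u]>
7. <C=0, E={x↦7}, K=[fun :: let u]>
8. <C=((λq. 7) u), E={u↦0, x↦7}, K=[let u]>
9. <C=(λq. 7), E={u↦0, x↦7}, K=[arg :: let u]>
10. <C=u, E={u↦0, x↦7}, K=[fun :: let u]>
11. <C=7, E={q↦0, u↦0, x↦7}, K=[let u]>
12. <C=(6 * (let z = -3 in 0)), E={u↦7, x↦7}, K=∅>
13. <C=6, E={u↦7, x↦7}, K=[mulR]>
14. <C=(let z = -3 in 0), E={u↦7, x↦7}, K=[mulL(6)]>
15. <C=-3, E={u↦7, x↦7}, K=[let z :: mulL(6)]>
16. <C=0, E={z↦-3, u↦7, x↦7}, K=[mulL(6)]>
→ final value 0

Answer: 0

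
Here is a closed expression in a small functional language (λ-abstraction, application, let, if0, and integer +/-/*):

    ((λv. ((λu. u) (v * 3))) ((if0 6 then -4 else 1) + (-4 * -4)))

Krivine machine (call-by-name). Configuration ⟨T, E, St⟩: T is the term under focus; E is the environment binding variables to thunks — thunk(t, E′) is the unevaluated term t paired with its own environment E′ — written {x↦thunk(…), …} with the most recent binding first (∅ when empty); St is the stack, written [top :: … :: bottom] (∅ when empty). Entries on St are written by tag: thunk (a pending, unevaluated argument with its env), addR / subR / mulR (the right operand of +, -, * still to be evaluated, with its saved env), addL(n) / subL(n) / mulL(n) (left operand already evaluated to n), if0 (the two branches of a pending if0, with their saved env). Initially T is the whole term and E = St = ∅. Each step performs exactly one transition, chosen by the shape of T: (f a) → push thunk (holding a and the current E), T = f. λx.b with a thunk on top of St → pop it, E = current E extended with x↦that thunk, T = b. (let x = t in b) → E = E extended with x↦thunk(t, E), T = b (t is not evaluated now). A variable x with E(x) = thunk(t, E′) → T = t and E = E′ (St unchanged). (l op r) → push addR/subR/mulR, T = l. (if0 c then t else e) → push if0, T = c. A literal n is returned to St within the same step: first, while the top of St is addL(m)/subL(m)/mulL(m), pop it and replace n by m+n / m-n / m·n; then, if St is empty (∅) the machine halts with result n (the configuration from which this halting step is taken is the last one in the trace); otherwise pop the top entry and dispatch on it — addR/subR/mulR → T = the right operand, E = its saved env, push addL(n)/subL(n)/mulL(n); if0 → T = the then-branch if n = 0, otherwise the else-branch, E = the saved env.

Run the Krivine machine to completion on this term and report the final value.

Answer: 51

Machine steps:
[0] ⟨T=((λv. ((λu. u) (v * 3))) ((if0 6 then -4 else 1) + (-4 * -4))); E=∅; St=∅⟩
[1] ⟨T=(λv. ((λu. u) (v * 3))); E=∅; St=[thunk]⟩
[2] ⟨T=((λu. u) (v * 3)); E={v↦thunk(((if0 6 then -4 else 1) + (-4 * -4)), ∅)}; St=∅⟩
[3] ⟨T=(λu. u); E={v↦thunk(((if0 6 then -4 else 1) + (-4 * -4)), ∅)}; St=[thunk]⟩
[4] ⟨T=u; E={u↦thunk((v * 3), {v↦thunk(((if0 6 then -4 else 1) + (-4 * -4)), ∅)}), v↦thunk(((if0 6 then -4 else 1) + (-4 * -4)), ∅)}; St=∅⟩
[5] ⟨T=(v * 3); E={v↦thunk(((if0 6 then -4 else 1) + (-4 * -4)), ∅)}; St=∅⟩
[6] ⟨T=v; E={v↦thunk(((if0 6 then -4 else 1) + (-4 * -4)), ∅)}; St=[mulR]⟩
[7] ⟨T=((if0 6 then -4 else 1) + (-4 * -4)); E=∅; St=[mulR]⟩
[8] ⟨T=(if0 6 then -4 else 1); E=∅; St=[addR :: mulR]⟩
[9] ⟨T=6; E=∅; St=[if0 :: addR :: mulR]⟩
[10] ⟨T=1; E=∅; St=[addR :: mulR]⟩
[11] ⟨T=(-4 * -4); E=∅; St=[addL(1) :: mulR]⟩
[12] ⟨T=-4; E=∅; St=[mulR :: addL(1) :: mulR]⟩
[13] ⟨T=-4; E=∅; St=[mulL(-4) :: addL(1) :: mulR]⟩
[14] ⟨T=3; E={v↦thunk(((if0 6 then -4 else 1) + (-4 * -4)), ∅)}; St=[mulL(17)]⟩
→ final value 51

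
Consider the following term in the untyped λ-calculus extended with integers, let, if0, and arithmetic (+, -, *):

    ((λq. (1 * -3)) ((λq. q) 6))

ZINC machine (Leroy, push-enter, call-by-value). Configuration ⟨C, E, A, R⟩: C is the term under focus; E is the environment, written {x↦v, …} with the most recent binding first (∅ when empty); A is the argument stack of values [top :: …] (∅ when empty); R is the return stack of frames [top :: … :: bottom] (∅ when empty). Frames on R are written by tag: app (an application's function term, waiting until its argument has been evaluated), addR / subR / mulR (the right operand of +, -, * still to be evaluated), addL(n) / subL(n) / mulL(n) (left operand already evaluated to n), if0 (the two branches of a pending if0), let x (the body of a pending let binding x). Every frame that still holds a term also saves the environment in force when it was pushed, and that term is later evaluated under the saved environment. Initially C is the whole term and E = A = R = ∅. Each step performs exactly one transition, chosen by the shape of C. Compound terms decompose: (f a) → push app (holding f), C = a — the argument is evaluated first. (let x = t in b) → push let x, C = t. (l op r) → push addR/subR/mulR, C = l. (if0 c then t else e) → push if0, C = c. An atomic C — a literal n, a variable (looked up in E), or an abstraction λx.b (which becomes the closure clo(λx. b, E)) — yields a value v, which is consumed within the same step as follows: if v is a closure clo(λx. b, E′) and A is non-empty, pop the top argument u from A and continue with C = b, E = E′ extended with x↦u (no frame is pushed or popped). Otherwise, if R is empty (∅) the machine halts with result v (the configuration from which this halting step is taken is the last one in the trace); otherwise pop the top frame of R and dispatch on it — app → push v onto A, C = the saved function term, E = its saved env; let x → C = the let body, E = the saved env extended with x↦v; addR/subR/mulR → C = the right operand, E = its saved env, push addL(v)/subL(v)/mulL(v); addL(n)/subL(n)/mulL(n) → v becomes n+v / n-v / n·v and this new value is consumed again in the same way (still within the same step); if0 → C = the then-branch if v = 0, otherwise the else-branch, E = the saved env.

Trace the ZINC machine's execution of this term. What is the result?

0. <C=((λq. (1 * -3)) ((λq. q) 6)), E=∅, A=∅, R=∅>
1. <C=((λq. q) 6), E=∅, A=∅, R=[app]>
2. <C=6, E=∅, A=∅, R=[app :: app]>
3. <C=(λq. q), E=∅, A=[6], R=[app]>
4. <C=q, E={q↦6}, A=∅, R=[app]>
5. <C=(λq. (1 * -3)), E=∅, A=[6], R=∅>
6. <C=(1 * -3), E={q↦6}, A=∅, R=∅>
7. <C=1, E={q↦6}, A=∅, R=[mulR]>
8. <C=-3, E={q↦6}, A=∅, R=[mulL(1)]>
→ final value -3

Answer: -3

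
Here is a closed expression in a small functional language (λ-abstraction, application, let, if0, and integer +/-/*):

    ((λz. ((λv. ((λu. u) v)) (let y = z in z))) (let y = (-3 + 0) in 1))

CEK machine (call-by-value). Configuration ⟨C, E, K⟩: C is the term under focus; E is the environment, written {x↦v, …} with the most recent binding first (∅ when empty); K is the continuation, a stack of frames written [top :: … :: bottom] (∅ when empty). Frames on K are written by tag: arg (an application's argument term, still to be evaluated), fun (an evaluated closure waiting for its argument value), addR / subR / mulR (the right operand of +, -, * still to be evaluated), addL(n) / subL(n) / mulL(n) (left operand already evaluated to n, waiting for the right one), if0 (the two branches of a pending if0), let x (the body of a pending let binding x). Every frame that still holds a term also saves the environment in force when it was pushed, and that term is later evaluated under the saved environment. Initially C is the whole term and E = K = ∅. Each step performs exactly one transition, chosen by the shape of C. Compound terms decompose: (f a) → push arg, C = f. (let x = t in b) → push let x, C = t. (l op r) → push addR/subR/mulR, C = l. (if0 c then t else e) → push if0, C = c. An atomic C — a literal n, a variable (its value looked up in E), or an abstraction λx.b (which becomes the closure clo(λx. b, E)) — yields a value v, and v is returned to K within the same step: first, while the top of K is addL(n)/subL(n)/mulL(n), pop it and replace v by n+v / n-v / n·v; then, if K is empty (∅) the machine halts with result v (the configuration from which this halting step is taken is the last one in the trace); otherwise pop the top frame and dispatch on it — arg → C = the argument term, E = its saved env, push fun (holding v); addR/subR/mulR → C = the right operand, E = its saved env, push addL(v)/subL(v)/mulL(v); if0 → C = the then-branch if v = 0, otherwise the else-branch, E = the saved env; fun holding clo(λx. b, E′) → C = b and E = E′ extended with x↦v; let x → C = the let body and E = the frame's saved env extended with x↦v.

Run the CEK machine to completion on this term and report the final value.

step 0: ⟨C=((λz. ((λv. ((λu. u) v)) (let y = z in z))) (let y = (-3 + 0) in 1)); E=∅; K=∅⟩
step 1: ⟨C=(λz. ((λv. ((λu. u) v)) (let y = z in z))); E=∅; K=[arg]⟩
step 2: ⟨C=(let y = (-3 + 0) in 1); E=∅; K=[fun]⟩
step 3: ⟨C=(-3 + 0); E=∅; K=[let y :: fun]⟩
step 4: ⟨C=-3; E=∅; K=[addR :: let y :: fun]⟩
step 5: ⟨C=0; E=∅; K=[addL(-3) :: let y :: fun]⟩
step 6: ⟨C=1; E={y↦-3}; K=[fun]⟩
step 7: ⟨C=((λv. ((λu. u) v)) (let y = z in z)); E={z↦1}; K=∅⟩
step 8: ⟨C=(λv. ((λu. u) v)); E={z↦1}; K=[arg]⟩
step 9: ⟨C=(let y = z in z); E={z↦1}; K=[fun]⟩
step 10: ⟨C=z; E={z↦1}; K=[let y :: fun]⟩
step 11: ⟨C=z; E={y↦1, z↦1}; K=[fun]⟩
step 12: ⟨C=((λu. u) v); E={v↦1, z↦1}; K=∅⟩
step 13: ⟨C=(λu. u); E={v↦1, z↦1}; K=[arg]⟩
step 14: ⟨C=v; E={v↦1, z↦1}; K=[fun]⟩
step 15: ⟨C=u; E={u↦1, v↦1, z↦1}; K=∅⟩
→ final value 1

Answer: 1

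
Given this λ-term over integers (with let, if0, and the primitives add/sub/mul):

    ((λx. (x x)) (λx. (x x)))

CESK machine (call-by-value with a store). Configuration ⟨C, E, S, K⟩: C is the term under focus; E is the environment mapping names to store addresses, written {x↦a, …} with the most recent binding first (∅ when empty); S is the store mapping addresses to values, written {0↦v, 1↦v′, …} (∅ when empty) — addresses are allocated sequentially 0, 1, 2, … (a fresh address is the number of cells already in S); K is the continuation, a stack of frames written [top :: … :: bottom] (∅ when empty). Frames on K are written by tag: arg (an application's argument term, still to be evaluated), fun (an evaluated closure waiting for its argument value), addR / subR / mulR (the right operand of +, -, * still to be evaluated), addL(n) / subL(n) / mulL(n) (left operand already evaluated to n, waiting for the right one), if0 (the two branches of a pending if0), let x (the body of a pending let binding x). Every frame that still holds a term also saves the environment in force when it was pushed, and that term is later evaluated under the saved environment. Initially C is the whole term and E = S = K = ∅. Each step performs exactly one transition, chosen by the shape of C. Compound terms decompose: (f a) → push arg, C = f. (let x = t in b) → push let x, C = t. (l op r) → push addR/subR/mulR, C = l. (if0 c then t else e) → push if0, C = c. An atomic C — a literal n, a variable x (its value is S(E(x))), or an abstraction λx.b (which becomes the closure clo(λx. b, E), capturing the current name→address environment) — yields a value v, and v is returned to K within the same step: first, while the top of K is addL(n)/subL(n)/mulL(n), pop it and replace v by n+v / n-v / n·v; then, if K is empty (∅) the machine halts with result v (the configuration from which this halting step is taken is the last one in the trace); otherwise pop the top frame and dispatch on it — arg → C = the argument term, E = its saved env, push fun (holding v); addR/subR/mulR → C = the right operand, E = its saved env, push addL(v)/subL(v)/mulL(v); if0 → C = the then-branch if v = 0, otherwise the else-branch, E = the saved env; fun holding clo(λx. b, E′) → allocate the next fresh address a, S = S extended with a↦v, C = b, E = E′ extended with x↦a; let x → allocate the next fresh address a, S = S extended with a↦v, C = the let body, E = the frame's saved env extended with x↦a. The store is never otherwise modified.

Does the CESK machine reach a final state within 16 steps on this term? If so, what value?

step 0: <C=((λx. (x x)) (λx. (x x))), E=∅, S=∅, K=∅>
step 1: <C=(λx. (x x)), E=∅, S=∅, K=[arg]>
step 2: <C=(λx. (x x)), E=∅, S=∅, K=[fun]>
step 3: <C=(x x), E={x↦0}, S={0↦clo(λx. (x x), ∅)}, K=∅>
step 4: <C=x, E={x↦0}, S={0↦clo(λx. (x x), ∅)}, K=[arg]>
step 5: <C=x, E={x↦0}, S={0↦clo(λx. (x x), ∅)}, K=[fun]>
step 6: <C=(x x), E={x↦1}, S={0↦clo(λx. (x x), ∅), 1↦clo(λx. (x x), ∅)}, K=∅>
step 7: <C=x, E={x↦1}, S={0↦clo(λx. (x x), ∅), 1↦clo(λx. (x x), ∅)}, K=[arg]>
step 8: <C=x, E={x↦1}, S={0↦clo(λx. (x x), ∅), 1↦clo(λx. (x x), ∅)}, K=[fun]>
step 9: <C=(x x), E={x↦2}, S={0↦clo(λx. (x x), ∅), 1↦clo(λx. (x x), ∅), 2↦clo(λx. (x x), ∅)}, K=∅>
step 10: <C=x, E={x↦2}, S={0↦clo(λx. (x x), ∅), 1↦clo(λx. (x x), ∅), 2↦clo(λx. (x x), ∅)}, K=[arg]>
step 11: <C=x, E={x↦2}, S={0↦clo(λx. (x x), ∅), 1↦clo(λx. (x x), ∅), 2↦clo(λx. (x x), ∅)}, K=[fun]>
step 12: <C=(x x), E={x↦3}, S={0↦clo(λx. (x x), ∅), 1↦clo(λx. (x x), ∅), 2↦clo(λx. (x x), ∅), 3↦clo(λx. (x x), ∅)}, K=∅>
step 13: <C=x, E={x↦3}, S={0↦clo(λx. (x x), ∅), 1↦clo(λx. (x x), ∅), 2↦clo(λx. (x x), ∅), 3↦clo(λx. (x x), ∅)}, K=[arg]>
step 14: <C=x, E={x↦3}, S={0↦clo(λx. (x x), ∅), 1↦clo(λx. (x x), ∅), 2↦clo(λx. (x x), ∅), 3↦clo(λx. (x x), ∅)}, K=[fun]>
step 15: <C=(x x), E={x↦4}, S={0↦clo(λx. (x x), ∅), 1↦clo(λx. (x x), ∅), 2↦clo(λx. (x x), ∅), 3↦clo(λx. (x x), ∅), 4↦clo(λx. (x x), ∅)}, K=∅>
step 16: <C=x, E={x↦4}, S={0↦clo(λx. (x x), ∅), 1↦clo(λx. (x x), ∅), 2↦clo(λx. (x x), ∅), 3↦clo(λx. (x x), ∅), 4↦clo(λx. (x x), ∅)}, K=[arg]>
→ 16 transitions taken and the configuration is still not final: no result within 16 steps

Answer: DIVERGES (no final state within 16 steps)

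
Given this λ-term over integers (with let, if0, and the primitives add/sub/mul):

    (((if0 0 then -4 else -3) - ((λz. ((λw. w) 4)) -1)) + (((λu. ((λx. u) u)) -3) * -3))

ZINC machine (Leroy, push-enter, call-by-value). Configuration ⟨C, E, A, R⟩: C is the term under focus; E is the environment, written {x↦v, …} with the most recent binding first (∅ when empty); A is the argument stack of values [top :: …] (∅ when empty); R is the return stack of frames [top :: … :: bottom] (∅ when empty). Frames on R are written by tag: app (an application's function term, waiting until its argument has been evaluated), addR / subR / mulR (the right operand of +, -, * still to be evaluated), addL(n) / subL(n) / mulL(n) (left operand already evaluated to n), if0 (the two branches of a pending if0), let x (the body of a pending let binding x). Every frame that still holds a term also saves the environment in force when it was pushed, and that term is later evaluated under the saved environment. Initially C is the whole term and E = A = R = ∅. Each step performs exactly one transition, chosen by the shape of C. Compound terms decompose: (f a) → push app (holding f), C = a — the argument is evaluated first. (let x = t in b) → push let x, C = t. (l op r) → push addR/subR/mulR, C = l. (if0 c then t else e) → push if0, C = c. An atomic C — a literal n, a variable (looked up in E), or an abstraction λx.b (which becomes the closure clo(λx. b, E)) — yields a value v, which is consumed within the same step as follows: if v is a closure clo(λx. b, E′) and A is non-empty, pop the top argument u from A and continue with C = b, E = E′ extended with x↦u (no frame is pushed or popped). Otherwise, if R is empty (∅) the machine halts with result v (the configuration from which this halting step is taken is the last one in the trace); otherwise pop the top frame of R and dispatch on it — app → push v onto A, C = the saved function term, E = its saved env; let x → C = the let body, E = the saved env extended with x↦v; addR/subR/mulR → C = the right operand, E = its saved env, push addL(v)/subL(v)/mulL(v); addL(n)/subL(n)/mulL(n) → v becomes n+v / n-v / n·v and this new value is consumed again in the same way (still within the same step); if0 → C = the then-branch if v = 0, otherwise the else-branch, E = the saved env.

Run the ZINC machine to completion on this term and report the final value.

step 0: ⟨C=(((if0 0 then -4 else -3) - ((λz. ((λw. w) 4)) -1)) + (((λu. ((λx. u) u)) -3) * -3)); E=∅; A=∅; R=∅⟩
step 1: ⟨C=((if0 0 then -4 else -3) - ((λz. ((λw. w) 4)) -1)); E=∅; A=∅; R=[addR]⟩
step 2: ⟨C=(if0 0 then -4 else -3); E=∅; A=∅; R=[subR :: addR]⟩
step 3: ⟨C=0; E=∅; A=∅; R=[if0 :: subR :: addR]⟩
step 4: ⟨C=-4; E=∅; A=∅; R=[subR :: addR]⟩
step 5: ⟨C=((λz. ((λw. w) 4)) -1); E=∅; A=∅; R=[subL(-4) :: addR]⟩
step 6: ⟨C=-1; E=∅; A=∅; R=[app :: subL(-4) :: addR]⟩
step 7: ⟨C=(λz. ((λw. w) 4)); E=∅; A=[-1]; R=[subL(-4) :: addR]⟩
step 8: ⟨C=((λw. w) 4); E={z↦-1}; A=∅; R=[subL(-4) :: addR]⟩
step 9: ⟨C=4; E={z↦-1}; A=∅; R=[app :: subL(-4) :: addR]⟩
step 10: ⟨C=(λw. w); E={z↦-1}; A=[4]; R=[subL(-4) :: addR]⟩
step 11: ⟨C=w; E={w↦4, z↦-1}; A=∅; R=[subL(-4) :: addR]⟩
step 12: ⟨C=(((λu. ((λx. u) u)) -3) * -3); E=∅; A=∅; R=[addL(-8)]⟩
step 13: ⟨C=((λu. ((λx. u) u)) -3); E=∅; A=∅; R=[mulR :: addL(-8)]⟩
step 14: ⟨C=-3; E=∅; A=∅; R=[app :: mulR :: addL(-8)]⟩
step 15: ⟨C=(λu. ((λx. u) u)); E=∅; A=[-3]; R=[mulR :: addL(-8)]⟩
step 16: ⟨C=((λx. u) u); E={u↦-3}; A=∅; R=[mulR :: addL(-8)]⟩
step 17: ⟨C=u; E={u↦-3}; A=∅; R=[app :: mulR :: addL(-8)]⟩
step 18: ⟨C=(λx. u); E={u↦-3}; A=[-3]; R=[mulR :: addL(-8)]⟩
step 19: ⟨C=u; E={x↦-3, u↦-3}; A=∅; R=[mulR :: addL(-8)]⟩
step 20: ⟨C=-3; E=∅; A=∅; R=[mulL(-3) :: addL(-8)]⟩
→ final value 1

Answer: 1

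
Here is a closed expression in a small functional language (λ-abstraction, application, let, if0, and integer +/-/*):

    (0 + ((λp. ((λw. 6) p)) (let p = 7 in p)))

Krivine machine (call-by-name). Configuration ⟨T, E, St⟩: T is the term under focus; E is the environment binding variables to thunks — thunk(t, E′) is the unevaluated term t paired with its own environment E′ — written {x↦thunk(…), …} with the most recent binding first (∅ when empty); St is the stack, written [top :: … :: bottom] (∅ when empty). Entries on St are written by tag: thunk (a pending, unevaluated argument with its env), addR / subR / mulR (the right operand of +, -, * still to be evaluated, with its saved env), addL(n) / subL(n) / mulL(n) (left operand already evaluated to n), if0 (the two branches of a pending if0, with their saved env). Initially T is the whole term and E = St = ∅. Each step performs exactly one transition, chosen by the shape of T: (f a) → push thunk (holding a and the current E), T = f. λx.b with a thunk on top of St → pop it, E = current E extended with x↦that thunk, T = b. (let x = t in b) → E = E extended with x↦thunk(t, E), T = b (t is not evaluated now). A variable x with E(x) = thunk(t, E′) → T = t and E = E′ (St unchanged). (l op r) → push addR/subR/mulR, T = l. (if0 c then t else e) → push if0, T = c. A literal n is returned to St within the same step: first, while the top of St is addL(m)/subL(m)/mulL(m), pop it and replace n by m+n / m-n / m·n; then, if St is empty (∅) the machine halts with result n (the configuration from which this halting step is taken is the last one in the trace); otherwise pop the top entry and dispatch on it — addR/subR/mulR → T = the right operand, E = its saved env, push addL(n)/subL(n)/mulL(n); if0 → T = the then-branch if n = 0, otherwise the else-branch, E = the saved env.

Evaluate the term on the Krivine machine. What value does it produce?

Answer: 6

Execution trace:
t=0: <T=(0 + ((λp. ((λw. 6) p)) (let p = 7 in p))), E=∅, St=∅>
t=1: <T=0, E=∅, St=[addR]>
t=2: <T=((λp. ((λw. 6) p)) (let p = 7 in p)), E=∅, St=[addL(0)]>
t=3: <T=(λp. ((λw. 6) p)), E=∅, St=[thunk :: addL(0)]>
t=4: <T=((λw. 6) p), E={p↦thunk((let p = 7 in p), ∅)}, St=[addL(0)]>
t=5: <T=(λw. 6), E={p↦thunk((let p = 7 in p), ∅)}, St=[thunk :: addL(0)]>
t=6: <T=6, E={w↦thunk(p, {p↦thunk((let p = 7 in p), ∅)}), p↦thunk((let p = 7 in p), ∅)}, St=[addL(0)]>
→ final value 6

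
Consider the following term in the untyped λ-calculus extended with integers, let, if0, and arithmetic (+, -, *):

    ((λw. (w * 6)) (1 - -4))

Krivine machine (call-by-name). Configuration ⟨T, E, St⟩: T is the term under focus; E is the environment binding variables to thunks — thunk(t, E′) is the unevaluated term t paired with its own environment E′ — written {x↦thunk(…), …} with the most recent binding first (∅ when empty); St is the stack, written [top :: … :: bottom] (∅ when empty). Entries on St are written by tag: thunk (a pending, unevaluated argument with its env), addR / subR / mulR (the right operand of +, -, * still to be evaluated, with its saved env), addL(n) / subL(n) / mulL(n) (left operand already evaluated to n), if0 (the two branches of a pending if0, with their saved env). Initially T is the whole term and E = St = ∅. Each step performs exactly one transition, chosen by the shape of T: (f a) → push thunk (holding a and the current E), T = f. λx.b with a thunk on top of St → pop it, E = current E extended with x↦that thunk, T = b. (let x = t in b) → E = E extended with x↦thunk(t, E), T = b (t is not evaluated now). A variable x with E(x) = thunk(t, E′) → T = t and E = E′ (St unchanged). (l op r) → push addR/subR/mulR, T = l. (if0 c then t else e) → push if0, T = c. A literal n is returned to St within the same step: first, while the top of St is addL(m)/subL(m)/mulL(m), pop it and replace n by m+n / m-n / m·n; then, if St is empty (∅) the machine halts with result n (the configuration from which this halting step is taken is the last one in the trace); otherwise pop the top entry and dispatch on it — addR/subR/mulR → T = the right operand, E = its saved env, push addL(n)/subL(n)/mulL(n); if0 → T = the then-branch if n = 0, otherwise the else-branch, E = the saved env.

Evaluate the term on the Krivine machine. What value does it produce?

step 0: <T=((λw. (w * 6)) (1 - -4)), E=∅, St=∅>
step 1: <T=(λw. (w * 6)), E=∅, St=[thunk]>
step 2: <T=(w * 6), E={w↦thunk((1 - -4), ∅)}, St=∅>
step 3: <T=w, E={w↦thunk((1 - -4), ∅)}, St=[mulR]>
step 4: <T=(1 - -4), E=∅, St=[mulR]>
step 5: <T=1, E=∅, St=[subR :: mulR]>
step 6: <T=-4, E=∅, St=[subL(1) :: mulR]>
step 7: <T=6, E={w↦thunk((1 - -4), ∅)}, St=[mulL(5)]>
→ final value 30

Answer: 30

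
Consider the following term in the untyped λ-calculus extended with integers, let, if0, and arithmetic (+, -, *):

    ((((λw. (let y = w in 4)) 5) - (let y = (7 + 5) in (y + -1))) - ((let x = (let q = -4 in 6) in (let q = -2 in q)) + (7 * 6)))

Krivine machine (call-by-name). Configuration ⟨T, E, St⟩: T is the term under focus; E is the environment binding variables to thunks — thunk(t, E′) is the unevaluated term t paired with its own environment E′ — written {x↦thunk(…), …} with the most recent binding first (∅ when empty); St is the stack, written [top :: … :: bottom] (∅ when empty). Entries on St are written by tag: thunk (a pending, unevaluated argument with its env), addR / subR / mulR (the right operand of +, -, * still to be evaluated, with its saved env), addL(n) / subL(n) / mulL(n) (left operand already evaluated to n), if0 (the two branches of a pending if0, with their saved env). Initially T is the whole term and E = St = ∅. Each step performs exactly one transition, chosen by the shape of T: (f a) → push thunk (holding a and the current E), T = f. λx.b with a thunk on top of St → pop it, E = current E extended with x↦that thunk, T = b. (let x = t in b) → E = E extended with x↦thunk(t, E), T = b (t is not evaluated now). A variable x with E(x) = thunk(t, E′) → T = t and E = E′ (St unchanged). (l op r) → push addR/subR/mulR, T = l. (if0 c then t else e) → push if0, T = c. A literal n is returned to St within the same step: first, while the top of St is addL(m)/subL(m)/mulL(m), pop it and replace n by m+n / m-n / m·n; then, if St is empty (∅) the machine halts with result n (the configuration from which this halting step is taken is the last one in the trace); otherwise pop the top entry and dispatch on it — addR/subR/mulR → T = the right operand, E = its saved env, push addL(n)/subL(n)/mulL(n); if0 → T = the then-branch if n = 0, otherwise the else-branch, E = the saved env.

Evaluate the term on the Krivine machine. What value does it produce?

Answer: -47

Derivation:
0. [T=((((λw. (let y = w in 4)) 5) - (let y = (7 + 5) in (y + -1))) - ((let x = (let q = -4 in 6) in (let q = -2 in q)) + (7 * 6))) | E=∅ | St=∅]
1. [T=(((λw. (let y = w in 4)) 5) - (let y = (7 + 5) in (y + -1))) | E=∅ | St=[subR]]
2. [T=((λw. (let y = w in 4)) 5) | E=∅ | St=[subR :: subR]]
3. [T=(λw. (let y = w in 4)) | E=∅ | St=[thunk :: subR :: subR]]
4. [T=(let y = w in 4) | E={w↦thunk(5, ∅)} | St=[subR :: subR]]
5. [T=4 | E={y↦thunk(w, {w↦thunk(5, ∅)}), w↦thunk(5, ∅)} | St=[subR :: subR]]
6. [T=(let y = (7 + 5) in (y + -1)) | E=∅ | St=[subL(4) :: subR]]
7. [T=(y + -1) | E={y↦thunk((7 + 5), ∅)} | St=[subL(4) :: subR]]
8. [T=y | E={y↦thunk((7 + 5), ∅)} | St=[addR :: subL(4) :: subR]]
9. [T=(7 + 5) | E=∅ | St=[addR :: subL(4) :: subR]]
10. [T=7 | E=∅ | St=[addR :: addR :: subL(4) :: subR]]
11. [T=5 | E=∅ | St=[addL(7) :: addR :: subL(4) :: subR]]
12. [T=-1 | E={y↦thunk((7 + 5), ∅)} | St=[addL(12) :: subL(4) :: subR]]
13. [T=((let x = (let q = -4 in 6) in (let q = -2 in q)) + (7 * 6)) | E=∅ | St=[subL(-7)]]
14. [T=(let x = (let q = -4 in 6) in (let q = -2 in q)) | E=∅ | St=[addR :: subL(-7)]]
15. [T=(let q = -2 in q) | E={x↦thunk((let q = -4 in 6), ∅)} | St=[addR :: subL(-7)]]
16. [T=q | E={q↦thunk(-2, {x↦thunk((let q = -4 in 6), ∅)}), x↦thunk((let q = -4 in 6), ∅)} | St=[addR :: subL(-7)]]
17. [T=-2 | E={x↦thunk((let q = -4 in 6), ∅)} | St=[addR :: subL(-7)]]
18. [T=(7 * 6) | E=∅ | St=[addL(-2) :: subL(-7)]]
19. [T=7 | E=∅ | St=[mulR :: addL(-2) :: subL(-7)]]
20. [T=6 | E=∅ | St=[mulL(7) :: addL(-2) :: subL(-7)]]
→ final value -47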